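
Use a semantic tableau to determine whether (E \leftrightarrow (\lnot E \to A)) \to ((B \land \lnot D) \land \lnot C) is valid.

Assume the negation and expand:
Initial set: {\lnot ((E \leftrightarrow (\lnot E \to A)) \to ((B \land \lnot D) \land \lnot C))}.
\lnot ((E \leftrightarrow (\lnot E \to A)) \to ((B \land \lnot D) \land \lnot C)): α-rule — add (E \leftrightarrow (\lnot E \to A)), \lnot ((B \land \lnot D) \land \lnot C).
(E \leftrightarrow (\lnot E \to A)): β-rule — branch into E, (\lnot E \to A)  //  \lnot E, \lnot (\lnot E \to A).
  branch 1 (add E, (\lnot E \to A)):
    \lnot ((B \land \lnot D) \land \lnot C): β-rule — branch into \lnot (B \land \lnot D)  //  \lnot \lnot C.
      branch 1.1 (add \lnot (B \land \lnot D)):
        (\lnot E \to A): β-rule — branch into \lnot \lnot E  //  A.
          branch 1.1.1 (add \lnot \lnot E):
            \lnot (B \land \lnot D): β-rule — branch into \lnot B  //  \lnot \lnot D.
              branch 1.1.1.1 (add \lnot B):
                ○ open, literals {B=false, E=true}.
              branch 1.1.1.2 (add \lnot \lnot D):
                ○ open, literals {D=true, E=true}.
          branch 1.1.2 (add A):
            \lnot (B \land \lnot D): β-rule — branch into \lnot B  //  \lnot \lnot D.
              branch 1.1.2.1 (add \lnot B):
                ○ open, literals {A=true, B=false, E=true}.
              branch 1.1.2.2 (add \lnot \lnot D):
                ○ open, literals {A=true, D=true, E=true}.
      branch 1.2 (add \lnot \lnot C):
        (\lnot E \to A): β-rule — branch into \lnot \lnot E  //  A.
          branch 1.2.1 (add \lnot \lnot E):
            ○ open, literals {C=true, E=true}.
          branch 1.2.2 (add A):
            ○ open, literals {A=true, C=true, E=true}.
  branch 2 (add \lnot E, \lnot (\lnot E \to A)):
    \lnot (\lnot E \to A): α-rule — add \lnot E, \lnot A.
    \lnot ((B \land \lnot D) \land \lnot C): β-rule — branch into \lnot (B \land \lnot D)  //  \lnot \lnot C.
      branch 2.1 (add \lnot (B \land \lnot D)):
        \lnot (B \land \lnot D): β-rule — branch into \lnot B  //  \lnot \lnot D.
          branch 2.1.1 (add \lnot B):
            ○ open, literals {A=false, B=false, E=false}.
          branch 2.1.2 (add \lnot \lnot D):
            ○ open, literals {A=false, D=true, E=false}.
      branch 2.2 (add \lnot \lnot C):
        ○ open, literals {A=false, C=true, E=false}.
0 branches closed, 9 open.
An open branch gives a countermodel: B=false, E=true (unmentioned atoms arbitrary); under it the original formula is false.

Not valid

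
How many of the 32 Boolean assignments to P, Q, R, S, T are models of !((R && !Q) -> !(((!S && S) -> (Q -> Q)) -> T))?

4

Initial set: {!((R && !Q) -> !(((!S && S) -> (Q -> Q)) -> T))}.
!((R && !Q) -> !(((!S && S) -> (Q -> Q)) -> T)): α-rule — add (R && !Q), !!(((!S && S) -> (Q -> Q)) -> T).
(R && !Q): α-rule — add R, !Q.
!!(((!S && S) -> (Q -> Q)) -> T): β-rule — branch into !((!S && S) -> (Q -> Q))  //  T.
  branch 1 (add !((!S && S) -> (Q -> Q))):
    !((!S && S) -> (Q -> Q)): α-rule — add (!S && S), !(Q -> Q).
    (!S && S): α-rule — add !S, S.
    × closes — contains both S and !S.
  branch 2 (add T):
    ○ open, literals {Q=false, R=true, T=true}.
1 branch closed, 1 open.
Each open branch fixes some atoms; the unmentioned ones are free. Counting distinct full assignments: branch {Q=false, R=true, T=true} (P, S) contributes 4 new. Total: 4.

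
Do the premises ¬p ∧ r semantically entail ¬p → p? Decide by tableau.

No

Initial set: {(¬p ∧ r); ¬(¬p → p)}.
(¬p ∧ r): α-rule — add ¬p, r.
¬(¬p → p): α-rule — add ¬p, ¬p.
○ open, literals {p=F, r=T}.
0 branches closed, 1 open.
An open branch gives a countermodel: p=F, r=T (unmentioned atoms arbitrary); the premises hold there but the conclusion fails.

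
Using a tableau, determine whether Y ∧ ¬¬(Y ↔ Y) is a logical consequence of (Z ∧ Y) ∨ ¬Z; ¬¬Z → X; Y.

Yes

Initial set: {((Z ∧ Y) ∨ ¬Z); (¬¬Z → X); Y; ¬(Y ∧ ¬¬(Y ↔ Y))}.
((Z ∧ Y) ∨ ¬Z): β-rule — branch into (Z ∧ Y)  //  ¬Z.
  branch 1 (add (Z ∧ Y)):
    (Z ∧ Y): α-rule — add Z, Y.
    (¬¬Z → X): β-rule — branch into ¬¬¬Z  //  X.
      branch 1.1 (add ¬¬¬Z):
        ¬¬¬Z: drop double negation, giving ¬Z.
        × closes — contains both Z and ¬Z.
      branch 1.2 (add X):
        ¬(Y ∧ ¬¬(Y ↔ Y)): β-rule — branch into ¬Y  //  ¬¬¬(Y ↔ Y).
          branch 1.2.1 (add ¬Y):
            × closes — contains both Y and ¬Y.
          branch 1.2.2 (add ¬¬¬(Y ↔ Y)):
            ¬¬¬(Y ↔ Y): drop double negation, giving ¬(Y ↔ Y).
            ¬(Y ↔ Y): β-rule — branch into Y, ¬Y  //  ¬Y, Y.
              branch 1.2.2.1 (add Y, ¬Y):
                × closes — contains both Y and ¬Y.
              branch 1.2.2.2 (add ¬Y, Y):
                × closes — contains both Y and ¬Y.
  branch 2 (add ¬Z):
    (¬¬Z → X): β-rule — branch into ¬¬¬Z  //  X.
      branch 2.1 (add ¬¬¬Z):
        ¬¬¬Z: drop double negation, giving ¬Z.
        ¬(Y ∧ ¬¬(Y ↔ Y)): β-rule — branch into ¬Y  //  ¬¬¬(Y ↔ Y).
          branch 2.1.1 (add ¬Y):
            × closes — contains both Y and ¬Y.
          branch 2.1.2 (add ¬¬¬(Y ↔ Y)):
            ¬¬¬(Y ↔ Y): drop double negation, giving ¬(Y ↔ Y).
            ¬(Y ↔ Y): β-rule — branch into Y, ¬Y  //  ¬Y, Y.
              branch 2.1.2.1 (add Y, ¬Y):
                × closes — contains both Y and ¬Y.
              branch 2.1.2.2 (add ¬Y, Y):
                × closes — contains both Y and ¬Y.
      branch 2.2 (add X):
        ¬(Y ∧ ¬¬(Y ↔ Y)): β-rule — branch into ¬Y  //  ¬¬¬(Y ↔ Y).
          branch 2.2.1 (add ¬Y):
            × closes — contains both Y and ¬Y.
          branch 2.2.2 (add ¬¬¬(Y ↔ Y)):
            ¬¬¬(Y ↔ Y): drop double negation, giving ¬(Y ↔ Y).
            ¬(Y ↔ Y): β-rule — branch into Y, ¬Y  //  ¬Y, Y.
              branch 2.2.2.1 (add Y, ¬Y):
                × closes — contains both Y and ¬Y.
              branch 2.2.2.2 (add ¬Y, Y):
                × closes — contains both Y and ¬Y.
All 10 branches close.
Every branch closed, so the premises entail the conclusion.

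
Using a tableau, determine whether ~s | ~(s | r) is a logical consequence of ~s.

Initial set: {T ~s; F (~s | ~(s | r))}.
F (~s | ~(s | r)): α-rule — add F ~s, F ~(s | r).
× closes — contains both s and ~s.
All 1 branch closes.
Every branch closed, so the premises entail the conclusion.

Yes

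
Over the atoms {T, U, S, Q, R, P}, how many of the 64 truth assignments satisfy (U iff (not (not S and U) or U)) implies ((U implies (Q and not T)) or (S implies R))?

Initial set: {((U iff (not (not S and U) or U)) implies ((U implies (Q and not T)) or (S implies R)))}.
((U iff (not (not S and U) or U)) implies ((U implies (Q and not T)) or (S implies R))): β-rule — branch into not (U iff (not (not S and U) or U))  //  ((U implies (Q and not T)) or (S implies R)).
  branch 1 (add not (U iff (not (not S and U) or U))):
    not (U iff (not (not S and U) or U)): β-rule — branch into U, not (not (not S and U) or U)  //  not U, (not (not S and U) or U).
      branch 1.1 (add U, not (not (not S and U) or U)):
        not (not (not S and U) or U): α-rule — add not not (not S and U), not U.
        × closes — contains both U and not U.
      branch 1.2 (add not U, (not (not S and U) or U)):
        (not (not S and U) or U): β-rule — branch into not (not S and U)  //  U.
          branch 1.2.1 (add not (not S and U)):
            not (not S and U): β-rule — branch into not not S  //  not U.
              branch 1.2.1.1 (add not not S):
                ○ open, literals {S=true, U=false}.
              branch 1.2.1.2 (add not U):
                ○ open, literals {U=false}.
          branch 1.2.2 (add U):
            × closes — contains both U and not U.
  branch 2 (add ((U implies (Q and not T)) or (S implies R))):
    ((U implies (Q and not T)) or (S implies R)): β-rule — branch into (U implies (Q and not T))  //  (S implies R).
      branch 2.1 (add (U implies (Q and not T))):
        (U implies (Q and not T)): β-rule — branch into not U  //  (Q and not T).
          branch 2.1.1 (add not U):
            ○ open, literals {U=false}.
          branch 2.1.2 (add (Q and not T)):
            (Q and not T): α-rule — add Q, not T.
            ○ open, literals {Q=true, T=false}.
      branch 2.2 (add (S implies R)):
        (S implies R): β-rule — branch into not S  //  R.
          branch 2.2.1 (add not S):
            ○ open, literals {S=false}.
          branch 2.2.2 (add R):
            ○ open, literals {R=true}.
2 branches closed, 6 open.
Each open branch fixes some atoms; the unmentioned ones are free. Counting distinct full assignments: branch {S=true, U=false} (T, Q, R, P) contributes 16 new; branch {U=false} (T, S, Q, R, P) contributes 16 new; branch {U=false} (T, S, Q, R, P) contributes 0 new; branch {Q=true, T=false} (U, S, R, P) contributes 8 new; branch {S=false} (T, U, Q, R, P) contributes 12 new; branch {R=true} (T, U, S, Q, P) contributes 6 new. Total: 58.

58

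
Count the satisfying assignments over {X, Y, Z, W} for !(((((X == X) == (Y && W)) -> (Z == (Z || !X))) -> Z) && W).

Initial set: {T !(((((X == X) == (Y && W)) -> (Z == (Z || !X))) -> Z) && W)}.
T !(((((X == X) == (Y && W)) -> (Z == (Z || !X))) -> Z) && W): β-rule — branch into F ((((X == X) == (Y && W)) -> (Z == (Z || !X))) -> Z)  //  F W.
  branch 1 (add F ((((X == X) == (Y && W)) -> (Z == (Z || !X))) -> Z)):
    F ((((X == X) == (Y && W)) -> (Z == (Z || !X))) -> Z): α-rule — add T (((X == X) == (Y && W)) -> (Z == (Z || !X))), F Z.
    T (((X == X) == (Y && W)) -> (Z == (Z || !X))): β-rule — branch into F ((X == X) == (Y && W))  //  T (Z == (Z || !X)).
      branch 1.1 (add F ((X == X) == (Y && W))):
        F ((X == X) == (Y && W)): β-rule — branch into T (X == X), F (Y && W)  //  F (X == X), T (Y && W).
          branch 1.1.1 (add T (X == X), F (Y && W)):
            T (X == X): β-rule — branch into T X, T X  //  F X, F X.
              branch 1.1.1.1 (add T X, T X):
                F (Y && W): β-rule — branch into F Y  //  F W.
                  branch 1.1.1.1.1 (add F Y):
                    ○ open, literals {X=T, Y=F, Z=F}.
                  branch 1.1.1.1.2 (add F W):
                    ○ open, literals {W=F, X=T, Z=F}.
              branch 1.1.1.2 (add F X, F X):
                F (Y && W): β-rule — branch into F Y  //  F W.
                  branch 1.1.1.2.1 (add F Y):
                    ○ open, literals {X=F, Y=F, Z=F}.
                  branch 1.1.1.2.2 (add F W):
                    ○ open, literals {W=F, X=F, Z=F}.
          branch 1.1.2 (add F (X == X), T (Y && W)):
            T (Y && W): α-rule — add T Y, T W.
            F (X == X): β-rule — branch into T X, F X  //  F X, T X.
              branch 1.1.2.1 (add T X, F X):
                × closes — contains both X and !X.
              branch 1.1.2.2 (add F X, T X):
                × closes — contains both X and !X.
      branch 1.2 (add T (Z == (Z || !X))):
        T (Z == (Z || !X)): β-rule — branch into T Z, T (Z || !X)  //  F Z, F (Z || !X).
          branch 1.2.1 (add T Z, T (Z || !X)):
            × closes — contains both Z and !Z.
          branch 1.2.2 (add F Z, F (Z || !X)):
            F (Z || !X): α-rule — add F Z, F !X.
            ○ open, literals {X=T, Z=F}.
  branch 2 (add F W):
    ○ open, literals {W=F}.
3 branches closed, 6 open.
Each open branch fixes some atoms; the unmentioned ones are free. Counting distinct full assignments: branch {X=T, Y=F, Z=F} (W) contributes 2 new; branch {W=F, X=T, Z=F} (Y) contributes 1 new; branch {X=F, Y=F, Z=F} (W) contributes 2 new; branch {W=F, X=F, Z=F} (Y) contributes 1 new; branch {X=T, Z=F} (Y, W) contributes 1 new; branch {W=F} (X, Y, Z) contributes 4 new. Total: 11.

11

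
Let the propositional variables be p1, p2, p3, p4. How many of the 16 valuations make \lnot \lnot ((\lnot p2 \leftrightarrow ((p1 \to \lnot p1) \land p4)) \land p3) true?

Initial set: {T \lnot \lnot ((\lnot p2 \leftrightarrow ((p1 \to \lnot p1) \land p4)) \land p3)}.
T \lnot \lnot ((\lnot p2 \leftrightarrow ((p1 \to \lnot p1) \land p4)) \land p3): drop double negation, giving T ((\lnot p2 \leftrightarrow ((p1 \to \lnot p1) \land p4)) \land p3).
T ((\lnot p2 \leftrightarrow ((p1 \to \lnot p1) \land p4)) \land p3): α-rule — add T (\lnot p2 \leftrightarrow ((p1 \to \lnot p1) \land p4)), T p3.
T (\lnot p2 \leftrightarrow ((p1 \to \lnot p1) \land p4)): β-rule — branch into T \lnot p2, T ((p1 \to \lnot p1) \land p4)  //  F \lnot p2, F ((p1 \to \lnot p1) \land p4).
  branch 1 (add T \lnot p2, T ((p1 \to \lnot p1) \land p4)):
    T ((p1 \to \lnot p1) \land p4): α-rule — add T (p1 \to \lnot p1), T p4.
    T (p1 \to \lnot p1): β-rule — branch into F p1  //  T \lnot p1.
      branch 1.1 (add F p1):
        ○ open, literals {p1=F, p2=F, p3=T, p4=T}.
      branch 1.2 (add T \lnot p1):
        ○ open, literals {p1=F, p2=F, p3=T, p4=T}.
  branch 2 (add F \lnot p2, F ((p1 \to \lnot p1) \land p4)):
    F ((p1 \to \lnot p1) \land p4): β-rule — branch into F (p1 \to \lnot p1)  //  F p4.
      branch 2.1 (add F (p1 \to \lnot p1)):
        F (p1 \to \lnot p1): α-rule — add T p1, F \lnot p1.
        ○ open, literals {p1=T, p2=T, p3=T}.
      branch 2.2 (add F p4):
        ○ open, literals {p2=T, p3=T, p4=F}.
0 branches closed, 4 open.
Each open branch fixes some atoms; the unmentioned ones are free. Counting distinct full assignments: branch {p1=F, p2=F, p3=T, p4=T} (none free) contributes 1 new; branch {p1=F, p2=F, p3=T, p4=T} (none free) contributes 0 new; branch {p1=T, p2=T, p3=T} (p4) contributes 2 new; branch {p2=T, p3=T, p4=F} (p1) contributes 1 new. Total: 4.

4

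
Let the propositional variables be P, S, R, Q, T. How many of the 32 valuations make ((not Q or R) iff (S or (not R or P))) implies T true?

22

Initial set: {(((not Q or R) iff (S or (not R or P))) implies T)}.
(((not Q or R) iff (S or (not R or P))) implies T): β-rule — branch into not ((not Q or R) iff (S or (not R or P)))  //  T.
  branch 1 (add not ((not Q or R) iff (S or (not R or P)))):
    not ((not Q or R) iff (S or (not R or P))): β-rule — branch into (not Q or R), not (S or (not R or P))  //  not (not Q or R), (S or (not R or P)).
      branch 1.1 (add (not Q or R), not (S or (not R or P))):
        not (S or (not R or P)): α-rule — add not S, not (not R or P).
        not (not R or P): α-rule — add not not R, not P.
        (not Q or R): β-rule — branch into not Q  //  R.
          branch 1.1.1 (add not Q):
            ○ open, literals {P=0, Q=0, R=1, S=0}.
          branch 1.1.2 (add R):
            ○ open, literals {P=0, R=1, S=0}.
      branch 1.2 (add not (not Q or R), (S or (not R or P))):
        not (not Q or R): α-rule — add not not Q, not R.
        (S or (not R or P)): β-rule — branch into S  //  (not R or P).
          branch 1.2.1 (add S):
            ○ open, literals {Q=1, R=0, S=1}.
          branch 1.2.2 (add (not R or P)):
            (not R or P): β-rule — branch into not R  //  P.
              branch 1.2.2.1 (add not R):
                ○ open, literals {Q=1, R=0}.
              branch 1.2.2.2 (add P):
                ○ open, literals {P=1, Q=1, R=0}.
  branch 2 (add T):
    ○ open, literals {T=1}.
0 branches closed, 6 open.
Each open branch fixes some atoms; the unmentioned ones are free. Counting distinct full assignments: branch {P=0, Q=0, R=1, S=0} (T) contributes 2 new; branch {P=0, R=1, S=0} (Q, T) contributes 2 new; branch {Q=1, R=0, S=1} (P, T) contributes 4 new; branch {Q=1, R=0} (P, S, T) contributes 4 new; branch {P=1, Q=1, R=0} (S, T) contributes 0 new; branch {T=1} (P, S, R, Q) contributes 10 new. Total: 22.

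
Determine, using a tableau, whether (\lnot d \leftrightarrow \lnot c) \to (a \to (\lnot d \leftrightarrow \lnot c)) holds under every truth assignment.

Valid

Assume the negation and expand:
Initial set: {\lnot ((\lnot d \leftrightarrow \lnot c) \to (a \to (\lnot d \leftrightarrow \lnot c)))}.
\lnot ((\lnot d \leftrightarrow \lnot c) \to (a \to (\lnot d \leftrightarrow \lnot c))): α-rule — add (\lnot d \leftrightarrow \lnot c), \lnot (a \to (\lnot d \leftrightarrow \lnot c)).
\lnot (a \to (\lnot d \leftrightarrow \lnot c)): α-rule — add a, \lnot (\lnot d \leftrightarrow \lnot c).
(\lnot d \leftrightarrow \lnot c): β-rule — branch into \lnot d, \lnot c  //  \lnot \lnot d, \lnot \lnot c.
  branch 1 (add \lnot d, \lnot c):
    \lnot (\lnot d \leftrightarrow \lnot c): β-rule — branch into \lnot d, \lnot \lnot c  //  \lnot \lnot d, \lnot c.
      branch 1.1 (add \lnot d, \lnot \lnot c):
        × closes — contains both c and \lnot c.
      branch 1.2 (add \lnot \lnot d, \lnot c):
        × closes — contains both d and \lnot d.
  branch 2 (add \lnot \lnot d, \lnot \lnot c):
    \lnot (\lnot d \leftrightarrow \lnot c): β-rule — branch into \lnot d, \lnot \lnot c  //  \lnot \lnot d, \lnot c.
      branch 2.1 (add \lnot d, \lnot \lnot c):
        × closes — contains both d and \lnot d.
      branch 2.2 (add \lnot \lnot d, \lnot c):
        × closes — contains both c and \lnot c.
All 4 branches close.
Every branch closed, so the negation is unsatisfiable and the formula is valid.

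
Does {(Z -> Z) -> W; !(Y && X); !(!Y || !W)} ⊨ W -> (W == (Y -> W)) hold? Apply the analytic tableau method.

Initial set: {((Z -> Z) -> W); !(Y && X); !(!Y || !W); !(W -> (W == (Y -> W)))}.
!(!Y || !W): α-rule — add !!Y, !!W.
!(W -> (W == (Y -> W))): α-rule — add W, !(W == (Y -> W)).
((Z -> Z) -> W): β-rule — branch into !(Z -> Z)  //  W.
  branch 1 (add !(Z -> Z)):
    !(Z -> Z): α-rule — add Z, !Z.
    × closes — contains both Z and !Z.
  branch 2 (add W):
    !(Y && X): β-rule — branch into !Y  //  !X.
      branch 2.1 (add !Y):
        × closes — contains both Y and !Y.
      branch 2.2 (add !X):
        !(W == (Y -> W)): β-rule — branch into W, !(Y -> W)  //  !W, (Y -> W).
          branch 2.2.1 (add W, !(Y -> W)):
            !(Y -> W): α-rule — add Y, !W.
            × closes — contains both W and !W.
          branch 2.2.2 (add !W, (Y -> W)):
            × closes — contains both W and !W.
All 4 branches close.
Every branch closed, so the premises entail the conclusion.

Yes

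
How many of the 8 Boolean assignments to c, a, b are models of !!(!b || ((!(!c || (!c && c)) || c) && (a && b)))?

5

Initial set: {!!(!b || ((!(!c || (!c && c)) || c) && (a && b)))}.
!!(!b || ((!(!c || (!c && c)) || c) && (a && b))): drop double negation, giving (!b || ((!(!c || (!c && c)) || c) && (a && b))).
(!b || ((!(!c || (!c && c)) || c) && (a && b))): β-rule — branch into !b  //  ((!(!c || (!c && c)) || c) && (a && b)).
  branch 1 (add !b):
    ○ open, literals {b=F}.
  branch 2 (add ((!(!c || (!c && c)) || c) && (a && b))):
    ((!(!c || (!c && c)) || c) && (a && b)): α-rule — add (!(!c || (!c && c)) || c), (a && b).
    (a && b): α-rule — add a, b.
    (!(!c || (!c && c)) || c): β-rule — branch into !(!c || (!c && c))  //  c.
      branch 2.1 (add !(!c || (!c && c))):
        !(!c || (!c && c)): α-rule — add !!c, !(!c && c).
        !(!c && c): β-rule — branch into !!c  //  !c.
          branch 2.1.1 (add !!c):
            ○ open, literals {a=T, b=T, c=T}.
          branch 2.1.2 (add !c):
            × closes — contains both c and !c.
      branch 2.2 (add c):
        ○ open, literals {a=T, b=T, c=T}.
1 branch closed, 3 open.
Each open branch fixes some atoms; the unmentioned ones are free. Counting distinct full assignments: branch {b=F} (c, a) contributes 4 new; branch {a=T, b=T, c=T} (none free) contributes 1 new; branch {a=T, b=T, c=T} (none free) contributes 0 new. Total: 5.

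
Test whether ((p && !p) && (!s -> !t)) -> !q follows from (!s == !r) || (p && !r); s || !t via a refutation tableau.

Initial set: {T ((!s == !r) || (p && !r)); T (s || !t); F (((p && !p) && (!s -> !t)) -> !q)}.
F (((p && !p) && (!s -> !t)) -> !q): α-rule — add T ((p && !p) && (!s -> !t)), F !q.
T ((p && !p) && (!s -> !t)): α-rule — add T (p && !p), T (!s -> !t).
T (p && !p): α-rule — add T p, T !p.
× closes — contains both p and !p.
All 1 branch closes.
Every branch closed, so the premises entail the conclusion.

Yes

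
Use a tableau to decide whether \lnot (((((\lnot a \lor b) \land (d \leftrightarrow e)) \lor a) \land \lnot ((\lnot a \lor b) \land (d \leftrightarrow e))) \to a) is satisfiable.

Initial set: {T \lnot (((((\lnot a \lor b) \land (d \leftrightarrow e)) \lor a) \land \lnot ((\lnot a \lor b) \land (d \leftrightarrow e))) \to a)}.
T \lnot (((((\lnot a \lor b) \land (d \leftrightarrow e)) \lor a) \land \lnot ((\lnot a \lor b) \land (d \leftrightarrow e))) \to a): α-rule — add T ((((\lnot a \lor b) \land (d \leftrightarrow e)) \lor a) \land \lnot ((\lnot a \lor b) \land (d \leftrightarrow e))), F a.
T ((((\lnot a \lor b) \land (d \leftrightarrow e)) \lor a) \land \lnot ((\lnot a \lor b) \land (d \leftrightarrow e))): α-rule — add T (((\lnot a \lor b) \land (d \leftrightarrow e)) \lor a), T \lnot ((\lnot a \lor b) \land (d \leftrightarrow e)).
T (((\lnot a \lor b) \land (d \leftrightarrow e)) \lor a): β-rule — branch into T ((\lnot a \lor b) \land (d \leftrightarrow e))  //  T a.
  branch 1 (add T ((\lnot a \lor b) \land (d \leftrightarrow e))):
    T ((\lnot a \lor b) \land (d \leftrightarrow e)): α-rule — add T (\lnot a \lor b), T (d \leftrightarrow e).
    T \lnot ((\lnot a \lor b) \land (d \leftrightarrow e)): β-rule — branch into F (\lnot a \lor b)  //  F (d \leftrightarrow e).
      branch 1.1 (add F (\lnot a \lor b)):
        F (\lnot a \lor b): α-rule — add F \lnot a, F b.
        × closes — contains both a and \lnot a.
      branch 1.2 (add F (d \leftrightarrow e)):
        T (\lnot a \lor b): β-rule — branch into T \lnot a  //  T b.
          branch 1.2.1 (add T \lnot a):
            T (d \leftrightarrow e): β-rule — branch into T d, T e  //  F d, F e.
              branch 1.2.1.1 (add T d, T e):
                F (d \leftrightarrow e): β-rule — branch into T d, F e  //  F d, T e.
                  branch 1.2.1.1.1 (add T d, F e):
                    × closes — contains both e and \lnot e.
                  branch 1.2.1.1.2 (add F d, T e):
                    × closes — contains both d and \lnot d.
              branch 1.2.1.2 (add F d, F e):
                F (d \leftrightarrow e): β-rule — branch into T d, F e  //  F d, T e.
                  branch 1.2.1.2.1 (add T d, F e):
                    × closes — contains both d and \lnot d.
                  branch 1.2.1.2.2 (add F d, T e):
                    × closes — contains both e and \lnot e.
          branch 1.2.2 (add T b):
            T (d \leftrightarrow e): β-rule — branch into T d, T e  //  F d, F e.
              branch 1.2.2.1 (add T d, T e):
                F (d \leftrightarrow e): β-rule — branch into T d, F e  //  F d, T e.
                  branch 1.2.2.1.1 (add T d, F e):
                    × closes — contains both e and \lnot e.
                  branch 1.2.2.1.2 (add F d, T e):
                    × closes — contains both d and \lnot d.
              branch 1.2.2.2 (add F d, F e):
                F (d \leftrightarrow e): β-rule — branch into T d, F e  //  F d, T e.
                  branch 1.2.2.2.1 (add T d, F e):
                    × closes — contains both d and \lnot d.
                  branch 1.2.2.2.2 (add F d, T e):
                    × closes — contains both e and \lnot e.
  branch 2 (add T a):
    × closes — contains both a and \lnot a.
All 10 branches close.
Every branch closed; the formula is unsatisfiable.

Unsatisfiable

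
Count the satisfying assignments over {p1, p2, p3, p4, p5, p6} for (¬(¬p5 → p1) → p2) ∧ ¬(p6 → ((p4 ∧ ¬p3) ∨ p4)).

14

Initial set: {((¬(¬p5 → p1) → p2) ∧ ¬(p6 → ((p4 ∧ ¬p3) ∨ p4)))}.
((¬(¬p5 → p1) → p2) ∧ ¬(p6 → ((p4 ∧ ¬p3) ∨ p4))): α-rule — add (¬(¬p5 → p1) → p2), ¬(p6 → ((p4 ∧ ¬p3) ∨ p4)).
¬(p6 → ((p4 ∧ ¬p3) ∨ p4)): α-rule — add p6, ¬((p4 ∧ ¬p3) ∨ p4).
¬((p4 ∧ ¬p3) ∨ p4): α-rule — add ¬(p4 ∧ ¬p3), ¬p4.
(¬(¬p5 → p1) → p2): β-rule — branch into ¬¬(¬p5 → p1)  //  p2.
  branch 1 (add ¬¬(¬p5 → p1)):
    ¬(p4 ∧ ¬p3): β-rule — branch into ¬p4  //  ¬¬p3.
      branch 1.1 (add ¬p4):
        ¬¬(¬p5 → p1): β-rule — branch into ¬¬p5  //  p1.
          branch 1.1.1 (add ¬¬p5):
            ○ open, literals {p4=F, p5=T, p6=T}.
          branch 1.1.2 (add p1):
            ○ open, literals {p1=T, p4=F, p6=T}.
      branch 1.2 (add ¬¬p3):
        ¬¬(¬p5 → p1): β-rule — branch into ¬¬p5  //  p1.
          branch 1.2.1 (add ¬¬p5):
            ○ open, literals {p3=T, p4=F, p5=T, p6=T}.
          branch 1.2.2 (add p1):
            ○ open, literals {p1=T, p3=T, p4=F, p6=T}.
  branch 2 (add p2):
    ¬(p4 ∧ ¬p3): β-rule — branch into ¬p4  //  ¬¬p3.
      branch 2.1 (add ¬p4):
        ○ open, literals {p2=T, p4=F, p6=T}.
      branch 2.2 (add ¬¬p3):
        ○ open, literals {p2=T, p3=T, p4=F, p6=T}.
0 branches closed, 6 open.
Each open branch fixes some atoms; the unmentioned ones are free. Counting distinct full assignments: branch {p4=F, p5=T, p6=T} (p1, p2, p3) contributes 8 new; branch {p1=T, p4=F, p6=T} (p2, p3, p5) contributes 4 new; branch {p3=T, p4=F, p5=T, p6=T} (p1, p2) contributes 0 new; branch {p1=T, p3=T, p4=F, p6=T} (p2, p5) contributes 0 new; branch {p2=T, p4=F, p6=T} (p1, p3, p5) contributes 2 new; branch {p2=T, p3=T, p4=F, p6=T} (p1, p5) contributes 0 new. Total: 14.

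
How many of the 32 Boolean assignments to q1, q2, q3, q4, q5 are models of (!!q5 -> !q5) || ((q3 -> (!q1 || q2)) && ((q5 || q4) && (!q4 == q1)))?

Initial set: {((!!q5 -> !q5) || ((q3 -> (!q1 || q2)) && ((q5 || q4) && (!q4 == q1))))}.
((!!q5 -> !q5) || ((q3 -> (!q1 || q2)) && ((q5 || q4) && (!q4 == q1)))): β-rule — branch into (!!q5 -> !q5)  //  ((q3 -> (!q1 || q2)) && ((q5 || q4) && (!q4 == q1))).
  branch 1 (add (!!q5 -> !q5)):
    (!!q5 -> !q5): β-rule — branch into !!!q5  //  !q5.
      branch 1.1 (add !!!q5):
        !!!q5: drop double negation, giving !q5.
        ○ open, literals {q5=F}.
      branch 1.2 (add !q5):
        ○ open, literals {q5=F}.
  branch 2 (add ((q3 -> (!q1 || q2)) && ((q5 || q4) && (!q4 == q1)))):
    ((q3 -> (!q1 || q2)) && ((q5 || q4) && (!q4 == q1))): α-rule — add (q3 -> (!q1 || q2)), ((q5 || q4) && (!q4 == q1)).
    ((q5 || q4) && (!q4 == q1)): α-rule — add (q5 || q4), (!q4 == q1).
    (q3 -> (!q1 || q2)): β-rule — branch into !q3  //  (!q1 || q2).
      branch 2.1 (add !q3):
        (q5 || q4): β-rule — branch into q5  //  q4.
          branch 2.1.1 (add q5):
            (!q4 == q1): β-rule — branch into !q4, q1  //  !!q4, !q1.
              branch 2.1.1.1 (add !q4, q1):
                ○ open, literals {q1=T, q3=F, q4=F, q5=T}.
              branch 2.1.1.2 (add !!q4, !q1):
                ○ open, literals {q1=F, q3=F, q4=T, q5=T}.
          branch 2.1.2 (add q4):
            (!q4 == q1): β-rule — branch into !q4, q1  //  !!q4, !q1.
              branch 2.1.2.1 (add !q4, q1):
                × closes — contains both q4 and !q4.
              branch 2.1.2.2 (add !!q4, !q1):
                ○ open, literals {q1=F, q3=F, q4=T}.
      branch 2.2 (add (!q1 || q2)):
        (q5 || q4): β-rule — branch into q5  //  q4.
          branch 2.2.1 (add q5):
            (!q4 == q1): β-rule — branch into !q4, q1  //  !!q4, !q1.
              branch 2.2.1.1 (add !q4, q1):
                (!q1 || q2): β-rule — branch into !q1  //  q2.
                  branch 2.2.1.1.1 (add !q1):
                    × closes — contains both q1 and !q1.
                  branch 2.2.1.1.2 (add q2):
                    ○ open, literals {q1=T, q2=T, q4=F, q5=T}.
              branch 2.2.1.2 (add !!q4, !q1):
                (!q1 || q2): β-rule — branch into !q1  //  q2.
                  branch 2.2.1.2.1 (add !q1):
                    ○ open, literals {q1=F, q4=T, q5=T}.
                  branch 2.2.1.2.2 (add q2):
                    ○ open, literals {q1=F, q2=T, q4=T, q5=T}.
          branch 2.2.2 (add q4):
            (!q4 == q1): β-rule — branch into !q4, q1  //  !!q4, !q1.
              branch 2.2.2.1 (add !q4, q1):
                × closes — contains both q4 and !q4.
              branch 2.2.2.2 (add !!q4, !q1):
                (!q1 || q2): β-rule — branch into !q1  //  q2.
                  branch 2.2.2.2.1 (add !q1):
                    ○ open, literals {q1=F, q4=T}.
                  branch 2.2.2.2.2 (add q2):
                    ○ open, literals {q1=F, q2=T, q4=T}.
3 branches closed, 10 open.
Each open branch fixes some atoms; the unmentioned ones are free. Counting distinct full assignments: branch {q5=F} (q1, q2, q3, q4) contributes 16 new; branch {q5=F} (q1, q2, q3, q4) contributes 0 new; branch {q1=T, q3=F, q4=F, q5=T} (q2) contributes 2 new; branch {q1=F, q3=F, q4=T, q5=T} (q2) contributes 2 new; branch {q1=F, q3=F, q4=T} (q2, q5) contributes 0 new; branch {q1=T, q2=T, q4=F, q5=T} (q3) contributes 1 new; branch {q1=F, q4=T, q5=T} (q2, q3) contributes 2 new; branch {q1=F, q2=T, q4=T, q5=T} (q3) contributes 0 new; branch {q1=F, q4=T} (q2, q3, q5) contributes 0 new; branch {q1=F, q2=T, q4=T} (q3, q5) contributes 0 new. Total: 23.

23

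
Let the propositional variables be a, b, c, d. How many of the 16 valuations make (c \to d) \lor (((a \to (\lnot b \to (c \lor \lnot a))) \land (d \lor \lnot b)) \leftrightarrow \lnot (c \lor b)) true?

Initial set: {T ((c \to d) \lor (((a \to (\lnot b \to (c \lor \lnot a))) \land (d \lor \lnot b)) \leftrightarrow \lnot (c \lor b)))}.
T ((c \to d) \lor (((a \to (\lnot b \to (c \lor \lnot a))) \land (d \lor \lnot b)) \leftrightarrow \lnot (c \lor b))): β-rule — branch into T (c \to d)  //  T (((a \to (\lnot b \to (c \lor \lnot a))) \land (d \lor \lnot b)) \leftrightarrow \lnot (c \lor b)).
  branch 1 (add T (c \to d)):
    T (c \to d): β-rule — branch into F c  //  T d.
      branch 1.1 (add F c):
        ○ open, literals {c=0}.
      branch 1.2 (add T d):
        ○ open, literals {d=1}.
  branch 2 (add T (((a \to (\lnot b \to (c \lor \lnot a))) \land (d \lor \lnot b)) \leftrightarrow \lnot (c \lor b))):
    T (((a \to (\lnot b \to (c \lor \lnot a))) \land (d \lor \lnot b)) \leftrightarrow \lnot (c \lor b)): β-rule — branch into T ((a \to (\lnot b \to (c \lor \lnot a))) \land (d \lor \lnot b)), T \lnot (c \lor b)  //  F ((a \to (\lnot b \to (c \lor \lnot a))) \land (d \lor \lnot b)), F \lnot (c \lor b).
      branch 2.1 (add T ((a \to (\lnot b \to (c \lor \lnot a))) \land (d \lor \lnot b)), T \lnot (c \lor b)):
        T ((a \to (\lnot b \to (c \lor \lnot a))) \land (d \lor \lnot b)): α-rule — add T (a \to (\lnot b \to (c \lor \lnot a))), T (d \lor \lnot b).
        T \lnot (c \lor b): α-rule — add F c, F b.
        T (a \to (\lnot b \to (c \lor \lnot a))): β-rule — branch into F a  //  T (\lnot b \to (c \lor \lnot a)).
          branch 2.1.1 (add F a):
            T (d \lor \lnot b): β-rule — branch into T d  //  T \lnot b.
              branch 2.1.1.1 (add T d):
                ○ open, literals {a=0, b=0, c=0, d=1}.
              branch 2.1.1.2 (add T \lnot b):
                ○ open, literals {a=0, b=0, c=0}.
          branch 2.1.2 (add T (\lnot b \to (c \lor \lnot a))):
            T (d \lor \lnot b): β-rule — branch into T d  //  T \lnot b.
              branch 2.1.2.1 (add T d):
                T (\lnot b \to (c \lor \lnot a)): β-rule — branch into F \lnot b  //  T (c \lor \lnot a).
                  branch 2.1.2.1.1 (add F \lnot b):
                    × closes — contains both b and \lnot b.
                  branch 2.1.2.1.2 (add T (c \lor \lnot a)):
                    T (c \lor \lnot a): β-rule — branch into T c  //  T \lnot a.
                      branch 2.1.2.1.2.1 (add T c):
                        × closes — contains both c and \lnot c.
                      branch 2.1.2.1.2.2 (add T \lnot a):
                        ○ open, literals {a=0, b=0, c=0, d=1}.
              branch 2.1.2.2 (add T \lnot b):
                T (\lnot b \to (c \lor \lnot a)): β-rule — branch into F \lnot b  //  T (c \lor \lnot a).
                  branch 2.1.2.2.1 (add F \lnot b):
                    × closes — contains both b and \lnot b.
                  branch 2.1.2.2.2 (add T (c \lor \lnot a)):
                    T (c \lor \lnot a): β-rule — branch into T c  //  T \lnot a.
                      branch 2.1.2.2.2.1 (add T c):
                        × closes — contains both c and \lnot c.
                      branch 2.1.2.2.2.2 (add T \lnot a):
                        ○ open, literals {a=0, b=0, c=0}.
      branch 2.2 (add F ((a \to (\lnot b \to (c \lor \lnot a))) \land (d \lor \lnot b)), F \lnot (c \lor b)):
        F ((a \to (\lnot b \to (c \lor \lnot a))) \land (d \lor \lnot b)): β-rule — branch into F (a \to (\lnot b \to (c \lor \lnot a)))  //  F (d \lor \lnot b).
          branch 2.2.1 (add F (a \to (\lnot b \to (c \lor \lnot a)))):
            F (a \to (\lnot b \to (c \lor \lnot a))): α-rule — add T a, F (\lnot b \to (c \lor \lnot a)).
            F (\lnot b \to (c \lor \lnot a)): α-rule — add T \lnot b, F (c \lor \lnot a).
            F (c \lor \lnot a): α-rule — add F c, F \lnot a.
            F \lnot (c \lor b): β-rule — branch into T c  //  T b.
              branch 2.2.1.1 (add T c):
                × closes — contains both c and \lnot c.
              branch 2.2.1.2 (add T b):
                × closes — contains both b and \lnot b.
          branch 2.2.2 (add F (d \lor \lnot b)):
            F (d \lor \lnot b): α-rule — add F d, F \lnot b.
            F \lnot (c \lor b): β-rule — branch into T c  //  T b.
              branch 2.2.2.1 (add T c):
                ○ open, literals {b=1, c=1, d=0}.
              branch 2.2.2.2 (add T b):
                ○ open, literals {b=1, d=0}.
6 branches closed, 8 open.
Each open branch fixes some atoms; the unmentioned ones are free. Counting distinct full assignments: branch {c=0} (a, b, d) contributes 8 new; branch {d=1} (a, b, c) contributes 4 new; branch {a=0, b=0, c=0, d=1} (none free) contributes 0 new; branch {a=0, b=0, c=0} (d) contributes 0 new; branch {a=0, b=0, c=0, d=1} (none free) contributes 0 new; branch {a=0, b=0, c=0} (d) contributes 0 new; branch {b=1, c=1, d=0} (a) contributes 2 new; branch {b=1, d=0} (a, c) contributes 0 new. Total: 14.

14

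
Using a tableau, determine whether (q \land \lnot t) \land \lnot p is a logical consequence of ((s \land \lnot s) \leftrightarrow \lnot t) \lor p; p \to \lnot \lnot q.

Initial set: {T (((s \land \lnot s) \leftrightarrow \lnot t) \lor p); T (p \to \lnot \lnot q); F ((q \land \lnot t) \land \lnot p)}.
T (((s \land \lnot s) \leftrightarrow \lnot t) \lor p): β-rule — branch into T ((s \land \lnot s) \leftrightarrow \lnot t)  //  T p.
  branch 1 (add T ((s \land \lnot s) \leftrightarrow \lnot t)):
    T (p \to \lnot \lnot q): β-rule — branch into F p  //  T \lnot \lnot q.
      branch 1.1 (add F p):
        F ((q \land \lnot t) \land \lnot p): β-rule — branch into F (q \land \lnot t)  //  F \lnot p.
          branch 1.1.1 (add F (q \land \lnot t)):
            T ((s \land \lnot s) \leftrightarrow \lnot t): β-rule — branch into T (s \land \lnot s), T \lnot t  //  F (s \land \lnot s), F \lnot t.
              branch 1.1.1.1 (add T (s \land \lnot s), T \lnot t):
                T (s \land \lnot s): α-rule — add T s, T \lnot s.
                × closes — contains both s and \lnot s.
              branch 1.1.1.2 (add F (s \land \lnot s), F \lnot t):
                F (q \land \lnot t): β-rule — branch into F q  //  F \lnot t.
                  branch 1.1.1.2.1 (add F q):
                    F (s \land \lnot s): β-rule — branch into F s  //  F \lnot s.
                      branch 1.1.1.2.1.1 (add F s):
                        ○ open, literals {p=false, q=false, s=false, t=true}.
                      branch 1.1.1.2.1.2 (add F \lnot s):
                        ○ open, literals {p=false, q=false, s=true, t=true}.
                  branch 1.1.1.2.2 (add F \lnot t):
                    F (s \land \lnot s): β-rule — branch into F s  //  F \lnot s.
                      branch 1.1.1.2.2.1 (add F s):
                        ○ open, literals {p=false, s=false, t=true}.
                      branch 1.1.1.2.2.2 (add F \lnot s):
                        ○ open, literals {p=false, s=true, t=true}.
          branch 1.1.2 (add F \lnot p):
            × closes — contains both p and \lnot p.
      branch 1.2 (add T \lnot \lnot q):
        T \lnot \lnot q: drop double negation, giving T q.
        F ((q \land \lnot t) \land \lnot p): β-rule — branch into F (q \land \lnot t)  //  F \lnot p.
          branch 1.2.1 (add F (q \land \lnot t)):
            T ((s \land \lnot s) \leftrightarrow \lnot t): β-rule — branch into T (s \land \lnot s), T \lnot t  //  F (s \land \lnot s), F \lnot t.
              branch 1.2.1.1 (add T (s \land \lnot s), T \lnot t):
                T (s \land \lnot s): α-rule — add T s, T \lnot s.
                × closes — contains both s and \lnot s.
              branch 1.2.1.2 (add F (s \land \lnot s), F \lnot t):
                F (q \land \lnot t): β-rule — branch into F q  //  F \lnot t.
                  branch 1.2.1.2.1 (add F q):
                    × closes — contains both q and \lnot q.
                  branch 1.2.1.2.2 (add F \lnot t):
                    F (s \land \lnot s): β-rule — branch into F s  //  F \lnot s.
                      branch 1.2.1.2.2.1 (add F s):
                        ○ open, literals {q=true, s=false, t=true}.
                      branch 1.2.1.2.2.2 (add F \lnot s):
                        ○ open, literals {q=true, s=true, t=true}.
          branch 1.2.2 (add F \lnot p):
            T ((s \land \lnot s) \leftrightarrow \lnot t): β-rule — branch into T (s \land \lnot s), T \lnot t  //  F (s \land \lnot s), F \lnot t.
              branch 1.2.2.1 (add T (s \land \lnot s), T \lnot t):
                T (s \land \lnot s): α-rule — add T s, T \lnot s.
                × closes — contains both s and \lnot s.
              branch 1.2.2.2 (add F (s \land \lnot s), F \lnot t):
                F (s \land \lnot s): β-rule — branch into F s  //  F \lnot s.
                  branch 1.2.2.2.1 (add F s):
                    ○ open, literals {p=true, q=true, s=false, t=true}.
                  branch 1.2.2.2.2 (add F \lnot s):
                    ○ open, literals {p=true, q=true, s=true, t=true}.
  branch 2 (add T p):
    T (p \to \lnot \lnot q): β-rule — branch into F p  //  T \lnot \lnot q.
      branch 2.1 (add F p):
        × closes — contains both p and \lnot p.
      branch 2.2 (add T \lnot \lnot q):
        T \lnot \lnot q: drop double negation, giving T q.
        F ((q \land \lnot t) \land \lnot p): β-rule — branch into F (q \land \lnot t)  //  F \lnot p.
          branch 2.2.1 (add F (q \land \lnot t)):
            F (q \land \lnot t): β-rule — branch into F q  //  F \lnot t.
              branch 2.2.1.1 (add F q):
                × closes — contains both q and \lnot q.
              branch 2.2.1.2 (add F \lnot t):
                ○ open, literals {p=true, q=true, t=true}.
          branch 2.2.2 (add F \lnot p):
            ○ open, literals {p=true, q=true}.
7 branches closed, 10 open.
An open branch gives a countermodel: p=false, q=false, s=false, t=true (unmentioned atoms arbitrary); the premises hold there but the conclusion fails.

No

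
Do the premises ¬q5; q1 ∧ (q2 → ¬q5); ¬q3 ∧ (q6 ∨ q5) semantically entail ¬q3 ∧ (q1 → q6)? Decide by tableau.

Initial set: {T ¬q5; T (q1 ∧ (q2 → ¬q5)); T (¬q3 ∧ (q6 ∨ q5)); F (¬q3 ∧ (q1 → q6))}.
T (q1 ∧ (q2 → ¬q5)): α-rule — add T q1, T (q2 → ¬q5).
T (¬q3 ∧ (q6 ∨ q5)): α-rule — add T ¬q3, T (q6 ∨ q5).
F (¬q3 ∧ (q1 → q6)): β-rule — branch into F ¬q3  //  F (q1 → q6).
  branch 1 (add F ¬q3):
    × closes — contains both q3 and ¬q3.
  branch 2 (add F (q1 → q6)):
    F (q1 → q6): α-rule — add T q1, F q6.
    T (q2 → ¬q5): β-rule — branch into F q2  //  T ¬q5.
      branch 2.1 (add F q2):
        T (q6 ∨ q5): β-rule — branch into T q6  //  T q5.
          branch 2.1.1 (add T q6):
            × closes — contains both q6 and ¬q6.
          branch 2.1.2 (add T q5):
            × closes — contains both q5 and ¬q5.
      branch 2.2 (add T ¬q5):
        T (q6 ∨ q5): β-rule — branch into T q6  //  T q5.
          branch 2.2.1 (add T q6):
            × closes — contains both q6 and ¬q6.
          branch 2.2.2 (add T q5):
            × closes — contains both q5 and ¬q5.
All 5 branches close.
Every branch closed, so the premises entail the conclusion.

Yes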